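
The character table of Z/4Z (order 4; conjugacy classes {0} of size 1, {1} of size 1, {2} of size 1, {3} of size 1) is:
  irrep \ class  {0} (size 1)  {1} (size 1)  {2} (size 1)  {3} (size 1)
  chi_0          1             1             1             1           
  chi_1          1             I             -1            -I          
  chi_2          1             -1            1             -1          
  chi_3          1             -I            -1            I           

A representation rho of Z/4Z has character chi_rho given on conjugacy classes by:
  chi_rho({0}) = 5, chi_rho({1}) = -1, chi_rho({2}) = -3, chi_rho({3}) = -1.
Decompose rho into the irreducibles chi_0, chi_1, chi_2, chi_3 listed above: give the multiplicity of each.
Multiplicities: chi_0: 0, chi_1: 2, chi_2: 1, chi_3: 2.

Solution. Use <chi_rho, chi> = (1/|G|) sum_C |C| * chi_rho(C) * conj(chi(C)) with |G| = 4 for each irreducible chi in the table:
  <chi_rho, chi_0> = (1/4)[1*(5)*conj(1) + 1*(-1)*conj(1) + 1*(-3)*conj(1) + 1*(-1)*conj(1)]
      = (1/4)[(5) + (-1) + (-3) + (-1)] = 0/4 = 0
  <chi_rho, chi_1> = (1/4)[1*(5)*conj(1) + 1*(-1)*conj(I) + 1*(-3)*conj(-1) + 1*(-1)*conj(-I)]
      = (1/4)[(5) + (I) + (3) + (-I)] = 8/4 = 2
  <chi_rho, chi_2> = (1/4)[1*(5)*conj(1) + 1*(-1)*conj(-1) + 1*(-3)*conj(1) + 1*(-1)*conj(-1)]
      = (1/4)[(5) + (1) + (-3) + (1)] = 4/4 = 1
  <chi_rho, chi_3> = (1/4)[1*(5)*conj(1) + 1*(-1)*conj(-I) + 1*(-3)*conj(-1) + 1*(-1)*conj(I)]
      = (1/4)[(5) + (-I) + (3) + (I)] = 8/4 = 2
(Exp terms are combined using exp(i*s)*conj(exp(i*t)) = exp(i*(s-t)), and sums of them are collapsed using the identity that for every m > 1 the m distinct m-th roots of unity sum to 0, e.g. 1 + exp(2*I*pi/3) + exp(-2*I*pi/3) = 0.)
Dimension check: dim(rho) = sum (mult * dim) = 0*1 + 2*1 + 1*1 + 2*1 = 5 = chi_rho(e) = 5.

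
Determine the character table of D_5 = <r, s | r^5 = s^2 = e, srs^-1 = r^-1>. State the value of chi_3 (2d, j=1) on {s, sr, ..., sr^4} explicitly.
Conjugacy classes: {e} of size 1, {r^1, r^4} of size 2, {r^2, r^3} of size 2, {s, sr, ..., sr^4} of size 5.
Character table:
  irrep \ class              {e} (size 1)  {r^1, r^4} (size 2)  {r^2, r^3} (size 2)  {s, sr, ..., sr^4} (size 5)
  chi_1 (triv)               1             1                    1                    1                          
  chi_2 (sign: r->1, s->-1)  1             1                    1                    -1                         
  chi_3 (2d, j=1)            2             -1/2 + sqrt(5)/2     -sqrt(5)/2 - 1/2     0                          
  chi_4 (2d, j=2)            2             -sqrt(5)/2 - 1/2     -1/2 + sqrt(5)/2     0                          

Spot check: chi_3 (2d, j=1) on {s, sr, ..., sr^4} = 0.

D_5 has order 2*5 = 10 with 4 conjugacy classes, hence 4 irreducibles. Sum of squared dims 1 + 1 + 4 + 4 = 10 = |G|. Linear characters come from the abelianisation; the 2-dimensional irreps have character r^k -> 2*cos(2*pi*j*k/5), reflections -> 0.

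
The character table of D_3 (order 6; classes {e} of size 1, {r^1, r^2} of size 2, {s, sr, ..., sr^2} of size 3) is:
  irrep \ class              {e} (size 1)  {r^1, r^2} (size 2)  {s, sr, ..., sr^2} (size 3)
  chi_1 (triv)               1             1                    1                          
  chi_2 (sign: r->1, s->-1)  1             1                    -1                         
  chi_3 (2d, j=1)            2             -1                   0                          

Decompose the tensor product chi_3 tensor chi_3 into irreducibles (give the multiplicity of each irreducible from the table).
chi_3 tensor chi_3 = chi_1 + chi_2 + chi_3 (all other irreducibles have multiplicity 0).

Why: The character of a tensor product is the pointwise product (chi_3 * chi_3)(C) = chi_3(C) * chi_3(C):
  {e}: (2)*(2), {r^1, r^2}: (-1)*(-1), {s, sr, ..., sr^2}: (0)*(0)
so (chi_3 * chi_3) takes values
  {e} -> 4, {r^1, r^2} -> 1, {s, sr, ..., sr^2} -> 0.
Now take the inner product of this character with each irreducible chi from the table, <chi_3*chi_3, chi> = (1/6) sum_C |C| (chi_3*chi_3)(C) conj(chi(C)):
  <chi_3*chi_3, chi_1> = (1/6)[1*(4)*conj(1) + 2*(1)*conj(1) + 3*(0)*conj(1)]
      = (1/6)[(4) + (2) + (0)] = 6/6 = 1
  <chi_3*chi_3, chi_2> = (1/6)[1*(4)*conj(1) + 2*(1)*conj(1) + 3*(0)*conj(-1)]
      = (1/6)[(4) + (2) + (0)] = 6/6 = 1
  <chi_3*chi_3, chi_3> = (1/6)[1*(4)*conj(2) + 2*(1)*conj(-1) + 3*(0)*conj(0)]
      = (1/6)[(8) + (-2) + (0)] = 6/6 = 1
Hence the multiplicities are chi_1: 1, chi_2: 1, chi_3: 1. Dimension check: dim(chi_3)*dim(chi_3) = 2*2 = 4 and sum (mult * dim) = 1*1 + 1*1 + 1*2 = 4.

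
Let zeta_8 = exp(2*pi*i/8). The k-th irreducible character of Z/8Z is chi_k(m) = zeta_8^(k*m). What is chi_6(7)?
chi_6(7) = zeta_8^42 = I

Reasoning: chi_6(7) = zeta_8^(6*7) = zeta_8^42. Since zeta_8^8 = 1, this equals zeta_8^2 = exp(2*pi*i*2/8) = I.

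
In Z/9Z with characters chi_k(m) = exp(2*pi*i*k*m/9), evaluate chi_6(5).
chi_6(5) = zeta_9^30 = exp(2*I*pi/3)

chi_6(5) = zeta_9^(6*5) = zeta_9^30. Since zeta_9^9 = 1, this equals zeta_9^3 = exp(2*pi*i*3/9) = exp(2*I*pi/3).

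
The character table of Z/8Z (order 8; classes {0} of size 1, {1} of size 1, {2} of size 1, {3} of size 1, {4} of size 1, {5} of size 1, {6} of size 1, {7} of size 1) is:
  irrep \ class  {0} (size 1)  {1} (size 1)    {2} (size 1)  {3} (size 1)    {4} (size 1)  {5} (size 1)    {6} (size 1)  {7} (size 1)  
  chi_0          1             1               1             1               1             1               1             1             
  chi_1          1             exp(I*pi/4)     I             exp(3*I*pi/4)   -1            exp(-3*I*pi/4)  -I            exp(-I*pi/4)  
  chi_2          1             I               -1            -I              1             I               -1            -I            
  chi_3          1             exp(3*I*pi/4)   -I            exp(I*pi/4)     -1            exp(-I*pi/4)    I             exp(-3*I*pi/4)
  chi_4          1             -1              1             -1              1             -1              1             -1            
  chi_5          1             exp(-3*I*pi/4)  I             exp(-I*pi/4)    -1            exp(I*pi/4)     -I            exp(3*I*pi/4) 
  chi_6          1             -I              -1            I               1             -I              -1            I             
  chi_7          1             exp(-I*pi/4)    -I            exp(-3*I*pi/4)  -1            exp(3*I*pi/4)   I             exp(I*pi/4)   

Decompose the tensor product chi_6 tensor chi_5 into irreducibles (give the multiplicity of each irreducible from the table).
chi_6 tensor chi_5 = chi_3 (all other irreducibles have multiplicity 0).

Why: The character of a tensor product is the pointwise product (chi_6 * chi_5)(C) = chi_6(C) * chi_5(C):
  {0}: (1)*(1), {1}: (-I)*(exp(-3*I*pi/4)), {2}: (-1)*(I), {3}: (I)*(exp(-I*pi/4)), {4}: (1)*(-1), {5}: (-I)*(exp(I*pi/4)), {6}: (-1)*(-I), {7}: (I)*(exp(3*I*pi/4))
so (chi_6 * chi_5) takes values
  {0} -> 1, {1} -> -exp(-I*pi/4), {2} -> -I, {3} -> exp(I*pi/4), {4} -> -1, {5} -> -exp(3*I*pi/4), {6} -> I, {7} -> exp(-3*I*pi/4).
Now take the inner product of this character with each irreducible chi from the table, <chi_6*chi_5, chi> = (1/8) sum_C |C| (chi_6*chi_5)(C) conj(chi(C)):
  <chi_6*chi_5, chi_0> = (1/8)[1*(1)*conj(1) + 1*(-exp(-I*pi/4))*conj(1) + 1*(-I)*conj(1) + 1*(exp(I*pi/4))*conj(1) + 1*(-1)*conj(1) + 1*(-exp(3*I*pi/4))*conj(1) + 1*(I)*conj(1) + 1*(exp(-3*I*pi/4))*conj(1)]
      = (1/8)[(1) + (-exp(-I*pi/4)) + (-I) + (exp(I*pi/4)) + (-1) + (-exp(3*I*pi/4)) + (I) + (exp(-3*I*pi/4))] = 0/8 = 0
  <chi_6*chi_5, chi_1> = (1/8)[1*(1)*conj(1) + 1*(-exp(-I*pi/4))*conj(exp(I*pi/4)) + 1*(-I)*conj(I) + 1*(exp(I*pi/4))*conj(exp(3*I*pi/4)) + 1*(-1)*conj(-1) + 1*(-exp(3*I*pi/4))*conj(exp(-3*I*pi/4)) + 1*(I)*conj(-I) + 1*(exp(-3*I*pi/4))*conj(exp(-I*pi/4))]
      = (1/8)[(1) + (I) + (-1) + (-I) + (1) + (I) + (-1) + (-I)] = 0/8 = 0
  <chi_6*chi_5, chi_2> = (1/8)[1*(1)*conj(1) + 1*(-exp(-I*pi/4))*conj(I) + 1*(-I)*conj(-1) + 1*(exp(I*pi/4))*conj(-I) + 1*(-1)*conj(1) + 1*(-exp(3*I*pi/4))*conj(I) + 1*(I)*conj(-1) + 1*(exp(-3*I*pi/4))*conj(-I)]
      = (1/8)[(1) + (exp(I*pi/4)) + (I) + (exp(3*I*pi/4)) + (-1) + (exp(-3*I*pi/4)) + (-I) + (exp(-I*pi/4))] = 0/8 = 0
  <chi_6*chi_5, chi_3> = (1/8)[1*(1)*conj(1) + 1*(-exp(-I*pi/4))*conj(exp(3*I*pi/4)) + 1*(-I)*conj(-I) + 1*(exp(I*pi/4))*conj(exp(I*pi/4)) + 1*(-1)*conj(-1) + 1*(-exp(3*I*pi/4))*conj(exp(-I*pi/4)) + 1*(I)*conj(I) + 1*(exp(-3*I*pi/4))*conj(exp(-3*I*pi/4))]
      = (1/8)[(1) + (1) + (1) + (1) + (1) + (1) + (1) + (1)] = 8/8 = 1
  <chi_6*chi_5, chi_4> = (1/8)[1*(1)*conj(1) + 1*(-exp(-I*pi/4))*conj(-1) + 1*(-I)*conj(1) + 1*(exp(I*pi/4))*conj(-1) + 1*(-1)*conj(1) + 1*(-exp(3*I*pi/4))*conj(-1) + 1*(I)*conj(1) + 1*(exp(-3*I*pi/4))*conj(-1)]
      = (1/8)[(1) + (exp(-I*pi/4)) + (-I) + (-exp(I*pi/4)) + (-1) + (exp(3*I*pi/4)) + (I) + (-exp(-3*I*pi/4))] = 0/8 = 0
  <chi_6*chi_5, chi_5> = (1/8)[1*(1)*conj(1) + 1*(-exp(-I*pi/4))*conj(exp(-3*I*pi/4)) + 1*(-I)*conj(I) + 1*(exp(I*pi/4))*conj(exp(-I*pi/4)) + 1*(-1)*conj(-1) + 1*(-exp(3*I*pi/4))*conj(exp(I*pi/4)) + 1*(I)*conj(-I) + 1*(exp(-3*I*pi/4))*conj(exp(3*I*pi/4))]
      = (1/8)[(1) + (-I) + (-1) + (I) + (1) + (-I) + (-1) + (I)] = 0/8 = 0
  <chi_6*chi_5, chi_6> = (1/8)[1*(1)*conj(1) + 1*(-exp(-I*pi/4))*conj(-I) + 1*(-I)*conj(-1) + 1*(exp(I*pi/4))*conj(I) + 1*(-1)*conj(1) + 1*(-exp(3*I*pi/4))*conj(-I) + 1*(I)*conj(-1) + 1*(exp(-3*I*pi/4))*conj(I)]
      = (1/8)[(1) + (-exp(I*pi/4)) + (I) + (-exp(3*I*pi/4)) + (-1) + (-exp(-3*I*pi/4)) + (-I) + (-exp(-I*pi/4))] = 0/8 = 0
  <chi_6*chi_5, chi_7> = (1/8)[1*(1)*conj(1) + 1*(-exp(-I*pi/4))*conj(exp(-I*pi/4)) + 1*(-I)*conj(-I) + 1*(exp(I*pi/4))*conj(exp(-3*I*pi/4)) + 1*(-1)*conj(-1) + 1*(-exp(3*I*pi/4))*conj(exp(3*I*pi/4)) + 1*(I)*conj(I) + 1*(exp(-3*I*pi/4))*conj(exp(I*pi/4))]
      = (1/8)[(1) + (-1) + (1) + (-1) + (1) + (-1) + (1) + (-1)] = 0/8 = 0
(Exp terms are combined using exp(i*s)*conj(exp(i*t)) = exp(i*(s-t)), and sums of them are collapsed using the identity that for every m > 1 the m distinct m-th roots of unity sum to 0, e.g. 1 + exp(2*I*pi/3) + exp(-2*I*pi/3) = 0.)
Hence the multiplicities are chi_3: 1. Dimension check: dim(chi_6)*dim(chi_5) = 1*1 = 1 and sum (mult * dim) = 1*1 = 1.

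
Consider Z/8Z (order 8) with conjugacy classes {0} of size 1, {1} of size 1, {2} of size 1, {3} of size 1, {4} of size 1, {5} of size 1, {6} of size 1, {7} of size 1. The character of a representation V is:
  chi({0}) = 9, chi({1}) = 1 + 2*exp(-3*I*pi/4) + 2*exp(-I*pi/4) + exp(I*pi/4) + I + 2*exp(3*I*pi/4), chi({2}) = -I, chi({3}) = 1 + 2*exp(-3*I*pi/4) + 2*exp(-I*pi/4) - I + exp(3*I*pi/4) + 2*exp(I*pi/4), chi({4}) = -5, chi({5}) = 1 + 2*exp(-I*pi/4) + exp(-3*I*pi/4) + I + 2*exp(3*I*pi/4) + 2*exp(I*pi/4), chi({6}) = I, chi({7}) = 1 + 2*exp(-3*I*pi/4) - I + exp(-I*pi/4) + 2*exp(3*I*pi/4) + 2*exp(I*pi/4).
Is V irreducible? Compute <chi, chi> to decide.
Not irreducible (reducible): <chi, chi> = 15 > 1.

Details: <chi, chi> = (1/|G|) sum_C |C| * |chi(C)|^2 = (1/8)[1*|9|^2 + 1*|1 + 2*exp(-3*I*pi/4) + 2*exp(-I*pi/4) + exp(I*pi/4) + I + 2*exp(3*I*pi/4)|^2 + 1*|-I|^2 + 1*|1 + 2*exp(-3*I*pi/4) + 2*exp(-I*pi/4) - I + exp(3*I*pi/4) + 2*exp(I*pi/4)|^2 + 1*|-5|^2 + 1*|1 + 2*exp(-I*pi/4) + exp(-3*I*pi/4) + I + 2*exp(3*I*pi/4) + 2*exp(I*pi/4)|^2 + 1*|I|^2 + 1*|1 + 2*exp(-3*I*pi/4) - I + exp(-I*pi/4) + 2*exp(3*I*pi/4) + 2*exp(I*pi/4)|^2]
  = (1/8)[(81) + (3 + 4*exp(-3*I*pi/4) + 3*exp(-I*pi/4) + 2*exp(I*pi/4) + 5*exp(3*I*pi/4)) + (1) + (3 + 5*exp(-I*pi/4) + 2*exp(-3*I*pi/4) + 3*exp(3*I*pi/4) + 4*exp(I*pi/4)) + (25) + (3 + 5*exp(-I*pi/4) + 2*exp(-3*I*pi/4) + 3*exp(3*I*pi/4) + 4*exp(I*pi/4)) + (1) + (3 + 4*exp(-3*I*pi/4) + 3*exp(-I*pi/4) + 2*exp(I*pi/4) + 5*exp(3*I*pi/4))] = 120/8 = 15.
(Exp terms are combined using exp(i*s)*conj(exp(i*t)) = exp(i*(s-t)), and sums of them are collapsed using the identity that for every m > 1 the m distinct m-th roots of unity sum to 0, e.g. 1 + exp(2*I*pi/3) + exp(-2*I*pi/3) = 0.)
A character is irreducible iff <chi, chi> = 1, so this representation is reducible.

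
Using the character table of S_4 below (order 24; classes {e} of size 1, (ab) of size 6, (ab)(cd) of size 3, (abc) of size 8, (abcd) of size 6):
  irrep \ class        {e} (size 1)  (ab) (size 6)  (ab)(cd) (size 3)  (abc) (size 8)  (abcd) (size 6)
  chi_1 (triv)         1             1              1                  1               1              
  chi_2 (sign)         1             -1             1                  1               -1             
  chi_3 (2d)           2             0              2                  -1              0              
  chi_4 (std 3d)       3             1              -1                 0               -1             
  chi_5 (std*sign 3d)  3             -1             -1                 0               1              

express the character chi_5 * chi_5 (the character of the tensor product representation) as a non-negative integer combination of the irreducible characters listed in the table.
chi_5 tensor chi_5 = chi_1 + chi_3 + chi_4 + chi_5 (all other irreducibles have multiplicity 0).

The character of a tensor product is the pointwise product (chi_5 * chi_5)(C) = chi_5(C) * chi_5(C):
  {e}: (3)*(3), (ab): (-1)*(-1), (ab)(cd): (-1)*(-1), (abc): (0)*(0), (abcd): (1)*(1)
so (chi_5 * chi_5) takes values
  {e} -> 9, (ab) -> 1, (ab)(cd) -> 1, (abc) -> 0, (abcd) -> 1.
Now take the inner product of this character with each irreducible chi from the table, <chi_5*chi_5, chi> = (1/24) sum_C |C| (chi_5*chi_5)(C) conj(chi(C)):
  <chi_5*chi_5, chi_1> = (1/24)[1*(9)*conj(1) + 6*(1)*conj(1) + 3*(1)*conj(1) + 8*(0)*conj(1) + 6*(1)*conj(1)]
      = (1/24)[(9) + (6) + (3) + (0) + (6)] = 24/24 = 1
  <chi_5*chi_5, chi_2> = (1/24)[1*(9)*conj(1) + 6*(1)*conj(-1) + 3*(1)*conj(1) + 8*(0)*conj(1) + 6*(1)*conj(-1)]
      = (1/24)[(9) + (-6) + (3) + (0) + (-6)] = 0/24 = 0
  <chi_5*chi_5, chi_3> = (1/24)[1*(9)*conj(2) + 6*(1)*conj(0) + 3*(1)*conj(2) + 8*(0)*conj(-1) + 6*(1)*conj(0)]
      = (1/24)[(18) + (0) + (6) + (0) + (0)] = 24/24 = 1
  <chi_5*chi_5, chi_4> = (1/24)[1*(9)*conj(3) + 6*(1)*conj(1) + 3*(1)*conj(-1) + 8*(0)*conj(0) + 6*(1)*conj(-1)]
      = (1/24)[(27) + (6) + (-3) + (0) + (-6)] = 24/24 = 1
  <chi_5*chi_5, chi_5> = (1/24)[1*(9)*conj(3) + 6*(1)*conj(-1) + 3*(1)*conj(-1) + 8*(0)*conj(0) + 6*(1)*conj(1)]
      = (1/24)[(27) + (-6) + (-3) + (0) + (6)] = 24/24 = 1
Hence the multiplicities are chi_1: 1, chi_3: 1, chi_4: 1, chi_5: 1. Dimension check: dim(chi_5)*dim(chi_5) = 3*3 = 9 and sum (mult * dim) = 1*1 + 1*2 + 1*3 + 1*3 = 9.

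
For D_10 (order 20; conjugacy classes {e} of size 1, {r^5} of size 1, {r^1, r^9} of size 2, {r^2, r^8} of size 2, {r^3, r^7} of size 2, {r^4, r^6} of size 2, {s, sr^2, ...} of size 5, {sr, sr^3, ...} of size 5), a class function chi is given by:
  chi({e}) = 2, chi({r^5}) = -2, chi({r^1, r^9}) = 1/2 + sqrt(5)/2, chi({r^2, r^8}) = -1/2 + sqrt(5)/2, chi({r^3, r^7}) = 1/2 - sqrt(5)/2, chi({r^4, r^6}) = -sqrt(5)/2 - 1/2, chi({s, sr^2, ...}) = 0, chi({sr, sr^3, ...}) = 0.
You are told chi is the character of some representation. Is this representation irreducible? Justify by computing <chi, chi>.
Irreducible: <chi, chi> = 1.

<chi, chi> = (1/|G|) sum_C |C| * |chi(C)|^2 = (1/20)[1*|2|^2 + 1*|-2|^2 + 2*|1/2 + sqrt(5)/2|^2 + 2*|-1/2 + sqrt(5)/2|^2 + 2*|1/2 - sqrt(5)/2|^2 + 2*|-sqrt(5)/2 - 1/2|^2 + 5*|0|^2 + 5*|0|^2]
  = (1/20)[(4) + (4) + (sqrt(5) + 3) + (3 - sqrt(5)) + (3 - sqrt(5)) + (sqrt(5) + 3) + (0) + (0)] = 20/20 = 1.
A character is irreducible iff <chi, chi> = 1, so this representation is irreducible.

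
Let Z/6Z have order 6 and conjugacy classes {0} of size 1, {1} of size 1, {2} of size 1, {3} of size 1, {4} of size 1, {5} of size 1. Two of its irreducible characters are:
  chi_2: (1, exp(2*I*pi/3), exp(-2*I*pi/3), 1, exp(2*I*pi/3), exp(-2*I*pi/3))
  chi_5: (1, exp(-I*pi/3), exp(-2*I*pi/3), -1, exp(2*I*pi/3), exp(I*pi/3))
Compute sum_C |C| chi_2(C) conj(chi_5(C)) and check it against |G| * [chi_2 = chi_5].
Sum = 0; so <chi_2, chi_5> = 0 (distinct irreducibles are orthogonal).

Solution. Compute term by term over conjugacy classes (|C| * chi_2(C) * conj(chi_5(C))):
  1*(1)*conj(1) + 1*(exp(2*I*pi/3))*conj(exp(-I*pi/3)) + 1*(exp(-2*I*pi/3))*conj(exp(-2*I*pi/3)) + 1*(1)*conj(-1) + 1*(exp(2*I*pi/3))*conj(exp(2*I*pi/3)) + 1*(exp(-2*I*pi/3))*conj(exp(I*pi/3))
  = (1) + (-1) + (1) + (-1) + (1) + (-1)
  = 0.
(Exp terms are combined using exp(i*s)*conj(exp(i*t)) = exp(i*(s-t)), and sums of them are collapsed using the identity that for every m > 1 the m distinct m-th roots of unity sum to 0, e.g. 1 + exp(2*I*pi/3) + exp(-2*I*pi/3) = 0.)
Dividing by |G| = 6 gives 0/6 = 0, matching the row-orthogonality relation <chi_2, chi_5> = [chi_2 = chi_5].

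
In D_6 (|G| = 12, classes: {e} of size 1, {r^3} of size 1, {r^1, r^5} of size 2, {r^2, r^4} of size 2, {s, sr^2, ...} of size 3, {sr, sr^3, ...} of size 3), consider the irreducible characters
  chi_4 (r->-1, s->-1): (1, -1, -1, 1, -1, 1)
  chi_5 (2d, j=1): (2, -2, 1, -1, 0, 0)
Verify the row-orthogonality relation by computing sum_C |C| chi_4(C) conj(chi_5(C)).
Sum = 0; so <chi_4, chi_5> = 0 (distinct irreducibles are orthogonal).

Proof sketch: Compute term by term over conjugacy classes (|C| * chi_4(C) * conj(chi_5(C))):
  1*(1)*conj(2) + 1*(-1)*conj(-2) + 2*(-1)*conj(1) + 2*(1)*conj(-1) + 3*(-1)*conj(0) + 3*(1)*conj(0)
  = (2) + (2) + (-2) + (-2) + (0) + (0)
  = 0.
Dividing by |G| = 12 gives 0/12 = 0, matching the row-orthogonality relation <chi_4, chi_5> = [chi_4 = chi_5].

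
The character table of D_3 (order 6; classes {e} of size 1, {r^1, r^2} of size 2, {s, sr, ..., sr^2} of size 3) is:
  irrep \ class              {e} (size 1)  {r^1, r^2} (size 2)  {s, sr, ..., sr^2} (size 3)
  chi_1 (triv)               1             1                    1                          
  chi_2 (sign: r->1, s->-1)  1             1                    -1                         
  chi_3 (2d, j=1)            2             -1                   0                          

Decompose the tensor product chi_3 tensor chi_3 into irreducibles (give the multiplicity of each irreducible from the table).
chi_3 tensor chi_3 = chi_1 + chi_2 + chi_3 (all other irreducibles have multiplicity 0).

Reasoning: The character of a tensor product is the pointwise product (chi_3 * chi_3)(C) = chi_3(C) * chi_3(C):
  {e}: (2)*(2), {r^1, r^2}: (-1)*(-1), {s, sr, ..., sr^2}: (0)*(0)
so (chi_3 * chi_3) takes values
  {e} -> 4, {r^1, r^2} -> 1, {s, sr, ..., sr^2} -> 0.
Now take the inner product of this character with each irreducible chi from the table, <chi_3*chi_3, chi> = (1/6) sum_C |C| (chi_3*chi_3)(C) conj(chi(C)):
  <chi_3*chi_3, chi_1> = (1/6)[1*(4)*conj(1) + 2*(1)*conj(1) + 3*(0)*conj(1)]
      = (1/6)[(4) + (2) + (0)] = 6/6 = 1
  <chi_3*chi_3, chi_2> = (1/6)[1*(4)*conj(1) + 2*(1)*conj(1) + 3*(0)*conj(-1)]
      = (1/6)[(4) + (2) + (0)] = 6/6 = 1
  <chi_3*chi_3, chi_3> = (1/6)[1*(4)*conj(2) + 2*(1)*conj(-1) + 3*(0)*conj(0)]
      = (1/6)[(8) + (-2) + (0)] = 6/6 = 1
Hence the multiplicities are chi_1: 1, chi_2: 1, chi_3: 1. Dimension check: dim(chi_3)*dim(chi_3) = 2*2 = 4 and sum (mult * dim) = 1*1 + 1*1 + 1*2 = 4.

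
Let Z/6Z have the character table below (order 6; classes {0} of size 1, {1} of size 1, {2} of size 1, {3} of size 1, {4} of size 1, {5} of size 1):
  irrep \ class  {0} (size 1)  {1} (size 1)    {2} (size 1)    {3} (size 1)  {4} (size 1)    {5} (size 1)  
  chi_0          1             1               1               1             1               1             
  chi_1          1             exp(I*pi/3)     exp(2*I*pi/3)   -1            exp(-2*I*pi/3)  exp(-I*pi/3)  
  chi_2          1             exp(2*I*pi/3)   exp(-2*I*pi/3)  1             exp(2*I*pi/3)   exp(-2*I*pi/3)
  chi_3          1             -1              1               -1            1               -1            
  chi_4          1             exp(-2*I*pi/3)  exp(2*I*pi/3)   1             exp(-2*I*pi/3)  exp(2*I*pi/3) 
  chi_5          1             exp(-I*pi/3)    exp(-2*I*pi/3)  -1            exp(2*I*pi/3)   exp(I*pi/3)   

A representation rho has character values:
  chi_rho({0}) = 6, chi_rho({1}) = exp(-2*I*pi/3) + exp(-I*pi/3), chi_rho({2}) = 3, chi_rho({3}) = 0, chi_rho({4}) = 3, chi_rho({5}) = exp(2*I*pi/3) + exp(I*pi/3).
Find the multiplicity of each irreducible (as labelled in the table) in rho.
Multiplicities: chi_0: 2, chi_1: 0, chi_2: 0, chi_3: 2, chi_4: 1, chi_5: 1.

Working: Use <chi_rho, chi> = (1/|G|) sum_C |C| * chi_rho(C) * conj(chi(C)) with |G| = 6 for each irreducible chi in the table:
  <chi_rho, chi_0> = (1/6)[1*(6)*conj(1) + 1*(exp(-2*I*pi/3) + exp(-I*pi/3))*conj(1) + 1*(3)*conj(1) + 1*(0)*conj(1) + 1*(3)*conj(1) + 1*(exp(2*I*pi/3) + exp(I*pi/3))*conj(1)]
      = (1/6)[(6) + (exp(-2*I*pi/3) + exp(-I*pi/3)) + (3) + (0) + (3) + (exp(2*I*pi/3) + exp(I*pi/3))] = 12/6 = 2
  <chi_rho, chi_1> = (1/6)[1*(6)*conj(1) + 1*(exp(-2*I*pi/3) + exp(-I*pi/3))*conj(exp(I*pi/3)) + 1*(3)*conj(exp(2*I*pi/3)) + 1*(0)*conj(-1) + 1*(3)*conj(exp(-2*I*pi/3)) + 1*(exp(2*I*pi/3) + exp(I*pi/3))*conj(exp(-I*pi/3))]
      = (1/6)[(6) + (-1 + exp(-2*I*pi/3)) + (1 + 4*exp(-2*I*pi/3) + exp(2*I*pi/3)) + (0) + (1 + exp(-2*I*pi/3) + 4*exp(2*I*pi/3)) + (-1 + exp(2*I*pi/3))] = 0/6 = 0
  <chi_rho, chi_2> = (1/6)[1*(6)*conj(1) + 1*(exp(-2*I*pi/3) + exp(-I*pi/3))*conj(exp(2*I*pi/3)) + 1*(3)*conj(exp(-2*I*pi/3)) + 1*(0)*conj(1) + 1*(3)*conj(exp(2*I*pi/3)) + 1*(exp(2*I*pi/3) + exp(I*pi/3))*conj(exp(-2*I*pi/3))]
      = (1/6)[(6) + (-1 + exp(2*I*pi/3)) + (1 + exp(-2*I*pi/3) + 4*exp(2*I*pi/3)) + (0) + (1 + 4*exp(-2*I*pi/3) + exp(2*I*pi/3)) + (-1 + exp(-2*I*pi/3))] = 0/6 = 0
  <chi_rho, chi_3> = (1/6)[1*(6)*conj(1) + 1*(exp(-2*I*pi/3) + exp(-I*pi/3))*conj(-1) + 1*(3)*conj(1) + 1*(0)*conj(-1) + 1*(3)*conj(1) + 1*(exp(2*I*pi/3) + exp(I*pi/3))*conj(-1)]
      = (1/6)[(6) + (-exp(-I*pi/3) - exp(-2*I*pi/3)) + (3) + (0) + (3) + (-exp(I*pi/3) - exp(2*I*pi/3))] = 12/6 = 2
  <chi_rho, chi_4> = (1/6)[1*(6)*conj(1) + 1*(exp(-2*I*pi/3) + exp(-I*pi/3))*conj(exp(-2*I*pi/3)) + 1*(3)*conj(exp(2*I*pi/3)) + 1*(0)*conj(1) + 1*(3)*conj(exp(-2*I*pi/3)) + 1*(exp(2*I*pi/3) + exp(I*pi/3))*conj(exp(2*I*pi/3))]
      = (1/6)[(6) + (1 + exp(I*pi/3)) + (1 + 4*exp(-2*I*pi/3) + exp(2*I*pi/3)) + (0) + (1 + exp(-2*I*pi/3) + 4*exp(2*I*pi/3)) + (1 + exp(-I*pi/3))] = 6/6 = 1
  <chi_rho, chi_5> = (1/6)[1*(6)*conj(1) + 1*(exp(-2*I*pi/3) + exp(-I*pi/3))*conj(exp(-I*pi/3)) + 1*(3)*conj(exp(-2*I*pi/3)) + 1*(0)*conj(-1) + 1*(3)*conj(exp(2*I*pi/3)) + 1*(exp(2*I*pi/3) + exp(I*pi/3))*conj(exp(I*pi/3))]
      = (1/6)[(6) + (1 + exp(-I*pi/3)) + (1 + exp(-2*I*pi/3) + 4*exp(2*I*pi/3)) + (0) + (1 + 4*exp(-2*I*pi/3) + exp(2*I*pi/3)) + (1 + exp(I*pi/3))] = 6/6 = 1
(Exp terms are combined using exp(i*s)*conj(exp(i*t)) = exp(i*(s-t)), and sums of them are collapsed using the identity that for every m > 1 the m distinct m-th roots of unity sum to 0, e.g. 1 + exp(2*I*pi/3) + exp(-2*I*pi/3) = 0.)
Dimension check: dim(rho) = sum (mult * dim) = 2*1 + 0*1 + 0*1 + 2*1 + 1*1 + 1*1 = 6 = chi_rho(e) = 6.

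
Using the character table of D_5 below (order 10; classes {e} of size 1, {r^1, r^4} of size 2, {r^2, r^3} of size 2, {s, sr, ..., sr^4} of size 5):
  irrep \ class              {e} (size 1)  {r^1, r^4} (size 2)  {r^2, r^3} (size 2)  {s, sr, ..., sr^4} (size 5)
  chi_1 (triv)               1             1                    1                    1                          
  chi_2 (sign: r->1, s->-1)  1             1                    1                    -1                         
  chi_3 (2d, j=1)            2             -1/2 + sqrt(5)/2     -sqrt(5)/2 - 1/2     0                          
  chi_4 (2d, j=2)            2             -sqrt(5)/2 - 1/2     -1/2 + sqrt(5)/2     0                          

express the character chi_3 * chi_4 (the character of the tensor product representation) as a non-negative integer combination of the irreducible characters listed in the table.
chi_3 tensor chi_4 = chi_3 + chi_4 (all other irreducibles have multiplicity 0).

Working: The character of a tensor product is the pointwise product (chi_3 * chi_4)(C) = chi_3(C) * chi_4(C):
  {e}: (2)*(2), {r^1, r^4}: (-1/2 + sqrt(5)/2)*(-sqrt(5)/2 - 1/2), {r^2, r^3}: (-sqrt(5)/2 - 1/2)*(-1/2 + sqrt(5)/2), {s, sr, ..., sr^4}: (0)*(0)
so (chi_3 * chi_4) takes values
  {e} -> 4, {r^1, r^4} -> -1, {r^2, r^3} -> -1, {s, sr, ..., sr^4} -> 0.
Now take the inner product of this character with each irreducible chi from the table, <chi_3*chi_4, chi> = (1/10) sum_C |C| (chi_3*chi_4)(C) conj(chi(C)):
  <chi_3*chi_4, chi_1> = (1/10)[1*(4)*conj(1) + 2*(-1)*conj(1) + 2*(-1)*conj(1) + 5*(0)*conj(1)]
      = (1/10)[(4) + (-2) + (-2) + (0)] = 0/10 = 0
  <chi_3*chi_4, chi_2> = (1/10)[1*(4)*conj(1) + 2*(-1)*conj(1) + 2*(-1)*conj(1) + 5*(0)*conj(-1)]
      = (1/10)[(4) + (-2) + (-2) + (0)] = 0/10 = 0
  <chi_3*chi_4, chi_3> = (1/10)[1*(4)*conj(2) + 2*(-1)*conj(-1/2 + sqrt(5)/2) + 2*(-1)*conj(-sqrt(5)/2 - 1/2) + 5*(0)*conj(0)]
      = (1/10)[(8) + (1 - sqrt(5)) + (1 + sqrt(5)) + (0)] = 10/10 = 1
  <chi_3*chi_4, chi_4> = (1/10)[1*(4)*conj(2) + 2*(-1)*conj(-sqrt(5)/2 - 1/2) + 2*(-1)*conj(-1/2 + sqrt(5)/2) + 5*(0)*conj(0)]
      = (1/10)[(8) + (1 + sqrt(5)) + (1 - sqrt(5)) + (0)] = 10/10 = 1
Hence the multiplicities are chi_3: 1, chi_4: 1. Dimension check: dim(chi_3)*dim(chi_4) = 2*2 = 4 and sum (mult * dim) = 1*2 + 1*2 = 4.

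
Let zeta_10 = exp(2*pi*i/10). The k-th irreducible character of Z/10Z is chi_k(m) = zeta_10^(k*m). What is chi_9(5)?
chi_9(5) = zeta_10^45 = -1

Justification: chi_9(5) = zeta_10^(9*5) = zeta_10^45. Since zeta_10^10 = 1, this equals zeta_10^5 = exp(2*pi*i*5/10) = -1.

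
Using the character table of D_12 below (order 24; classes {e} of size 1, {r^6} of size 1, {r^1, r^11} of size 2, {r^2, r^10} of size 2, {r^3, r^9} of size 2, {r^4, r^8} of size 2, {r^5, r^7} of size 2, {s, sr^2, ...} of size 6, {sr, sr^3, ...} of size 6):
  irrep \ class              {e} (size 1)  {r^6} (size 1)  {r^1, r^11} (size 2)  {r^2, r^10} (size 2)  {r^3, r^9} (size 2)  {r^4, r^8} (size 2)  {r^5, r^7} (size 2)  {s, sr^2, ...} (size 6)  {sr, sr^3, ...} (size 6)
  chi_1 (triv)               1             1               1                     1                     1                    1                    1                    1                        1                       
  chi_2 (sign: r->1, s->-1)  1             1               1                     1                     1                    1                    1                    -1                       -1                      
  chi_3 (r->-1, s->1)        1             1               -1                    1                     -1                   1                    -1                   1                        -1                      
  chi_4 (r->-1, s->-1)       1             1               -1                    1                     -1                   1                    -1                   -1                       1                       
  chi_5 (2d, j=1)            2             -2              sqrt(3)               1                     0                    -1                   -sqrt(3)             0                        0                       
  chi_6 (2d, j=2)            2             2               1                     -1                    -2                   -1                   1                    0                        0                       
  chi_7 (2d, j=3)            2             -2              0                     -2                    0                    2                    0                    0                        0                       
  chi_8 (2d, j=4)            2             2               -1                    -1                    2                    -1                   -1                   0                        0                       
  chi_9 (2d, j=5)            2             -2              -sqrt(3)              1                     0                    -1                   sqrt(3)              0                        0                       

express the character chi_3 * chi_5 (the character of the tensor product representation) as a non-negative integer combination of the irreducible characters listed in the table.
chi_3 tensor chi_5 = chi_9 (all other irreducibles have multiplicity 0).

Explanation: The character of a tensor product is the pointwise product (chi_3 * chi_5)(C) = chi_3(C) * chi_5(C):
  {e}: (1)*(2), {r^6}: (1)*(-2), {r^1, r^11}: (-1)*(sqrt(3)), {r^2, r^10}: (1)*(1), {r^3, r^9}: (-1)*(0), {r^4, r^8}: (1)*(-1), {r^5, r^7}: (-1)*(-sqrt(3)), {s, sr^2, ...}: (1)*(0), {sr, sr^3, ...}: (-1)*(0)
so (chi_3 * chi_5) takes values
  {e} -> 2, {r^6} -> -2, {r^1, r^11} -> -sqrt(3), {r^2, r^10} -> 1, {r^3, r^9} -> 0, {r^4, r^8} -> -1, {r^5, r^7} -> sqrt(3), {s, sr^2, ...} -> 0, {sr, sr^3, ...} -> 0.
Now take the inner product of this character with each irreducible chi from the table, <chi_3*chi_5, chi> = (1/24) sum_C |C| (chi_3*chi_5)(C) conj(chi(C)):
  <chi_3*chi_5, chi_1> = (1/24)[1*(2)*conj(1) + 1*(-2)*conj(1) + 2*(-sqrt(3))*conj(1) + 2*(1)*conj(1) + 2*(0)*conj(1) + 2*(-1)*conj(1) + 2*(sqrt(3))*conj(1) + 6*(0)*conj(1) + 6*(0)*conj(1)]
      = (1/24)[(2) + (-2) + (-2*sqrt(3)) + (2) + (0) + (-2) + (2*sqrt(3)) + (0) + (0)] = 0/24 = 0
  <chi_3*chi_5, chi_2> = (1/24)[1*(2)*conj(1) + 1*(-2)*conj(1) + 2*(-sqrt(3))*conj(1) + 2*(1)*conj(1) + 2*(0)*conj(1) + 2*(-1)*conj(1) + 2*(sqrt(3))*conj(1) + 6*(0)*conj(-1) + 6*(0)*conj(-1)]
      = (1/24)[(2) + (-2) + (-2*sqrt(3)) + (2) + (0) + (-2) + (2*sqrt(3)) + (0) + (0)] = 0/24 = 0
  <chi_3*chi_5, chi_3> = (1/24)[1*(2)*conj(1) + 1*(-2)*conj(1) + 2*(-sqrt(3))*conj(-1) + 2*(1)*conj(1) + 2*(0)*conj(-1) + 2*(-1)*conj(1) + 2*(sqrt(3))*conj(-1) + 6*(0)*conj(1) + 6*(0)*conj(-1)]
      = (1/24)[(2) + (-2) + (2*sqrt(3)) + (2) + (0) + (-2) + (-2*sqrt(3)) + (0) + (0)] = 0/24 = 0
  <chi_3*chi_5, chi_4> = (1/24)[1*(2)*conj(1) + 1*(-2)*conj(1) + 2*(-sqrt(3))*conj(-1) + 2*(1)*conj(1) + 2*(0)*conj(-1) + 2*(-1)*conj(1) + 2*(sqrt(3))*conj(-1) + 6*(0)*conj(-1) + 6*(0)*conj(1)]
      = (1/24)[(2) + (-2) + (2*sqrt(3)) + (2) + (0) + (-2) + (-2*sqrt(3)) + (0) + (0)] = 0/24 = 0
  <chi_3*chi_5, chi_5> = (1/24)[1*(2)*conj(2) + 1*(-2)*conj(-2) + 2*(-sqrt(3))*conj(sqrt(3)) + 2*(1)*conj(1) + 2*(0)*conj(0) + 2*(-1)*conj(-1) + 2*(sqrt(3))*conj(-sqrt(3)) + 6*(0)*conj(0) + 6*(0)*conj(0)]
      = (1/24)[(4) + (4) + (-6) + (2) + (0) + (2) + (-6) + (0) + (0)] = 0/24 = 0
  <chi_3*chi_5, chi_6> = (1/24)[1*(2)*conj(2) + 1*(-2)*conj(2) + 2*(-sqrt(3))*conj(1) + 2*(1)*conj(-1) + 2*(0)*conj(-2) + 2*(-1)*conj(-1) + 2*(sqrt(3))*conj(1) + 6*(0)*conj(0) + 6*(0)*conj(0)]
      = (1/24)[(4) + (-4) + (-2*sqrt(3)) + (-2) + (0) + (2) + (2*sqrt(3)) + (0) + (0)] = 0/24 = 0
  <chi_3*chi_5, chi_7> = (1/24)[1*(2)*conj(2) + 1*(-2)*conj(-2) + 2*(-sqrt(3))*conj(0) + 2*(1)*conj(-2) + 2*(0)*conj(0) + 2*(-1)*conj(2) + 2*(sqrt(3))*conj(0) + 6*(0)*conj(0) + 6*(0)*conj(0)]
      = (1/24)[(4) + (4) + (0) + (-4) + (0) + (-4) + (0) + (0) + (0)] = 0/24 = 0
  <chi_3*chi_5, chi_8> = (1/24)[1*(2)*conj(2) + 1*(-2)*conj(2) + 2*(-sqrt(3))*conj(-1) + 2*(1)*conj(-1) + 2*(0)*conj(2) + 2*(-1)*conj(-1) + 2*(sqrt(3))*conj(-1) + 6*(0)*conj(0) + 6*(0)*conj(0)]
      = (1/24)[(4) + (-4) + (2*sqrt(3)) + (-2) + (0) + (2) + (-2*sqrt(3)) + (0) + (0)] = 0/24 = 0
  <chi_3*chi_5, chi_9> = (1/24)[1*(2)*conj(2) + 1*(-2)*conj(-2) + 2*(-sqrt(3))*conj(-sqrt(3)) + 2*(1)*conj(1) + 2*(0)*conj(0) + 2*(-1)*conj(-1) + 2*(sqrt(3))*conj(sqrt(3)) + 6*(0)*conj(0) + 6*(0)*conj(0)]
      = (1/24)[(4) + (4) + (6) + (2) + (0) + (2) + (6) + (0) + (0)] = 24/24 = 1
Hence the multiplicities are chi_9: 1. Dimension check: dim(chi_3)*dim(chi_5) = 1*2 = 2 and sum (mult * dim) = 1*2 = 2.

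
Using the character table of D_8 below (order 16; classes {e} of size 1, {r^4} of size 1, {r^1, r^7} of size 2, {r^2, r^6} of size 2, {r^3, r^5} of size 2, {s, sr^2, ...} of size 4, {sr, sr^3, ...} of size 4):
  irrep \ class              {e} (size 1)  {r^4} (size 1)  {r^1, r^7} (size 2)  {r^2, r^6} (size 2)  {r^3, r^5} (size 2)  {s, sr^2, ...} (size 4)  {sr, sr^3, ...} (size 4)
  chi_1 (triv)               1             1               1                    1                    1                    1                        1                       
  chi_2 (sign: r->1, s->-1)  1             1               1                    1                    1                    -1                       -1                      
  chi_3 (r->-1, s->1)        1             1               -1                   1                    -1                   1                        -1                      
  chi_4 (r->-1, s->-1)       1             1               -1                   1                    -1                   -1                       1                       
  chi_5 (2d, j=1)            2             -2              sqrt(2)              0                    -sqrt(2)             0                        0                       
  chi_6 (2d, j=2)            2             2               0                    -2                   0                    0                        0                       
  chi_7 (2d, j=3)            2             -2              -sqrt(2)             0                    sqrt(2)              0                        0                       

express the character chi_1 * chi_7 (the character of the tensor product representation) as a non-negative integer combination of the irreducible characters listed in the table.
chi_1 tensor chi_7 = chi_7 (all other irreducibles have multiplicity 0).

Justification: The character of a tensor product is the pointwise product (chi_1 * chi_7)(C) = chi_1(C) * chi_7(C):
  {e}: (1)*(2), {r^4}: (1)*(-2), {r^1, r^7}: (1)*(-sqrt(2)), {r^2, r^6}: (1)*(0), {r^3, r^5}: (1)*(sqrt(2)), {s, sr^2, ...}: (1)*(0), {sr, sr^3, ...}: (1)*(0)
so (chi_1 * chi_7) takes values
  {e} -> 2, {r^4} -> -2, {r^1, r^7} -> -sqrt(2), {r^2, r^6} -> 0, {r^3, r^5} -> sqrt(2), {s, sr^2, ...} -> 0, {sr, sr^3, ...} -> 0.
Now take the inner product of this character with each irreducible chi from the table, <chi_1*chi_7, chi> = (1/16) sum_C |C| (chi_1*chi_7)(C) conj(chi(C)):
  <chi_1*chi_7, chi_1> = (1/16)[1*(2)*conj(1) + 1*(-2)*conj(1) + 2*(-sqrt(2))*conj(1) + 2*(0)*conj(1) + 2*(sqrt(2))*conj(1) + 4*(0)*conj(1) + 4*(0)*conj(1)]
      = (1/16)[(2) + (-2) + (-2*sqrt(2)) + (0) + (2*sqrt(2)) + (0) + (0)] = 0/16 = 0
  <chi_1*chi_7, chi_2> = (1/16)[1*(2)*conj(1) + 1*(-2)*conj(1) + 2*(-sqrt(2))*conj(1) + 2*(0)*conj(1) + 2*(sqrt(2))*conj(1) + 4*(0)*conj(-1) + 4*(0)*conj(-1)]
      = (1/16)[(2) + (-2) + (-2*sqrt(2)) + (0) + (2*sqrt(2)) + (0) + (0)] = 0/16 = 0
  <chi_1*chi_7, chi_3> = (1/16)[1*(2)*conj(1) + 1*(-2)*conj(1) + 2*(-sqrt(2))*conj(-1) + 2*(0)*conj(1) + 2*(sqrt(2))*conj(-1) + 4*(0)*conj(1) + 4*(0)*conj(-1)]
      = (1/16)[(2) + (-2) + (2*sqrt(2)) + (0) + (-2*sqrt(2)) + (0) + (0)] = 0/16 = 0
  <chi_1*chi_7, chi_4> = (1/16)[1*(2)*conj(1) + 1*(-2)*conj(1) + 2*(-sqrt(2))*conj(-1) + 2*(0)*conj(1) + 2*(sqrt(2))*conj(-1) + 4*(0)*conj(-1) + 4*(0)*conj(1)]
      = (1/16)[(2) + (-2) + (2*sqrt(2)) + (0) + (-2*sqrt(2)) + (0) + (0)] = 0/16 = 0
  <chi_1*chi_7, chi_5> = (1/16)[1*(2)*conj(2) + 1*(-2)*conj(-2) + 2*(-sqrt(2))*conj(sqrt(2)) + 2*(0)*conj(0) + 2*(sqrt(2))*conj(-sqrt(2)) + 4*(0)*conj(0) + 4*(0)*conj(0)]
      = (1/16)[(4) + (4) + (-4) + (0) + (-4) + (0) + (0)] = 0/16 = 0
  <chi_1*chi_7, chi_6> = (1/16)[1*(2)*conj(2) + 1*(-2)*conj(2) + 2*(-sqrt(2))*conj(0) + 2*(0)*conj(-2) + 2*(sqrt(2))*conj(0) + 4*(0)*conj(0) + 4*(0)*conj(0)]
      = (1/16)[(4) + (-4) + (0) + (0) + (0) + (0) + (0)] = 0/16 = 0
  <chi_1*chi_7, chi_7> = (1/16)[1*(2)*conj(2) + 1*(-2)*conj(-2) + 2*(-sqrt(2))*conj(-sqrt(2)) + 2*(0)*conj(0) + 2*(sqrt(2))*conj(sqrt(2)) + 4*(0)*conj(0) + 4*(0)*conj(0)]
      = (1/16)[(4) + (4) + (4) + (0) + (4) + (0) + (0)] = 16/16 = 1
Hence the multiplicities are chi_7: 1. Dimension check: dim(chi_1)*dim(chi_7) = 1*2 = 2 and sum (mult * dim) = 1*2 = 2.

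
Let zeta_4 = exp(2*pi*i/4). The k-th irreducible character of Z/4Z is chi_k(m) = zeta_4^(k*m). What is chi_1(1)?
chi_1(1) = zeta_4^1 = I

Argument: chi_1(1) = zeta_4^(1*1) = zeta_4^1. Since zeta_4^4 = 1, this equals zeta_4^1 = exp(2*pi*i*1/4) = I.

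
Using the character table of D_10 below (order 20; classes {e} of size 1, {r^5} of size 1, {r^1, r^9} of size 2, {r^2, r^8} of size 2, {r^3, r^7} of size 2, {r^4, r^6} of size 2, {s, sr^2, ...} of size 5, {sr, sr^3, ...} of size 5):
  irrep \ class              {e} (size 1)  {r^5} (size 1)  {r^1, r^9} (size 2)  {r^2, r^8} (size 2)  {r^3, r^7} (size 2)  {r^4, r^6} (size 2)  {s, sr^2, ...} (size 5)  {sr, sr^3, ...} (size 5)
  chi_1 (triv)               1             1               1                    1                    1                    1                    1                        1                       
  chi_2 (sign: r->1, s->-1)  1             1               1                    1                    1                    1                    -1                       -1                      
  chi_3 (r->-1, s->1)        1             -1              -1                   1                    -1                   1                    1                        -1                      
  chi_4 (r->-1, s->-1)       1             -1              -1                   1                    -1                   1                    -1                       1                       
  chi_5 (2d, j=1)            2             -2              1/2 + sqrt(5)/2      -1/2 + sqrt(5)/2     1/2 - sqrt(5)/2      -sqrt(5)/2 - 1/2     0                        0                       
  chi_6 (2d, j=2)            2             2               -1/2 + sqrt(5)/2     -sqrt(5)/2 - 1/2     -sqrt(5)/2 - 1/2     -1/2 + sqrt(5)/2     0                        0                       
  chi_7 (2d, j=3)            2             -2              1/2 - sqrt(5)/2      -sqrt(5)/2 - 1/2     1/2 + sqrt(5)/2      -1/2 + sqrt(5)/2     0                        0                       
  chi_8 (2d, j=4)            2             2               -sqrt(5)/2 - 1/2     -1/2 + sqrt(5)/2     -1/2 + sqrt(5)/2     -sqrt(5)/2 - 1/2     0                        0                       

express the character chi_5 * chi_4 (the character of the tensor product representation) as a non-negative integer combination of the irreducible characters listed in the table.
chi_5 tensor chi_4 = chi_8 (all other irreducibles have multiplicity 0).

Reasoning: The character of a tensor product is the pointwise product (chi_5 * chi_4)(C) = chi_5(C) * chi_4(C):
  {e}: (2)*(1), {r^5}: (-2)*(-1), {r^1, r^9}: (1/2 + sqrt(5)/2)*(-1), {r^2, r^8}: (-1/2 + sqrt(5)/2)*(1), {r^3, r^7}: (1/2 - sqrt(5)/2)*(-1), {r^4, r^6}: (-sqrt(5)/2 - 1/2)*(1), {s, sr^2, ...}: (0)*(-1), {sr, sr^3, ...}: (0)*(1)
so (chi_5 * chi_4) takes values
  {e} -> 2, {r^5} -> 2, {r^1, r^9} -> -sqrt(5)/2 - 1/2, {r^2, r^8} -> -1/2 + sqrt(5)/2, {r^3, r^7} -> -1/2 + sqrt(5)/2, {r^4, r^6} -> -sqrt(5)/2 - 1/2, {s, sr^2, ...} -> 0, {sr, sr^3, ...} -> 0.
Now take the inner product of this character with each irreducible chi from the table, <chi_5*chi_4, chi> = (1/20) sum_C |C| (chi_5*chi_4)(C) conj(chi(C)):
  <chi_5*chi_4, chi_1> = (1/20)[1*(2)*conj(1) + 1*(2)*conj(1) + 2*(-sqrt(5)/2 - 1/2)*conj(1) + 2*(-1/2 + sqrt(5)/2)*conj(1) + 2*(-1/2 + sqrt(5)/2)*conj(1) + 2*(-sqrt(5)/2 - 1/2)*conj(1) + 5*(0)*conj(1) + 5*(0)*conj(1)]
      = (1/20)[(2) + (2) + (-sqrt(5) - 1) + (-1 + sqrt(5)) + (-1 + sqrt(5)) + (-sqrt(5) - 1) + (0) + (0)] = 0/20 = 0
  <chi_5*chi_4, chi_2> = (1/20)[1*(2)*conj(1) + 1*(2)*conj(1) + 2*(-sqrt(5)/2 - 1/2)*conj(1) + 2*(-1/2 + sqrt(5)/2)*conj(1) + 2*(-1/2 + sqrt(5)/2)*conj(1) + 2*(-sqrt(5)/2 - 1/2)*conj(1) + 5*(0)*conj(-1) + 5*(0)*conj(-1)]
      = (1/20)[(2) + (2) + (-sqrt(5) - 1) + (-1 + sqrt(5)) + (-1 + sqrt(5)) + (-sqrt(5) - 1) + (0) + (0)] = 0/20 = 0
  <chi_5*chi_4, chi_3> = (1/20)[1*(2)*conj(1) + 1*(2)*conj(-1) + 2*(-sqrt(5)/2 - 1/2)*conj(-1) + 2*(-1/2 + sqrt(5)/2)*conj(1) + 2*(-1/2 + sqrt(5)/2)*conj(-1) + 2*(-sqrt(5)/2 - 1/2)*conj(1) + 5*(0)*conj(1) + 5*(0)*conj(-1)]
      = (1/20)[(2) + (-2) + (1 + sqrt(5)) + (-1 + sqrt(5)) + (1 - sqrt(5)) + (-sqrt(5) - 1) + (0) + (0)] = 0/20 = 0
  <chi_5*chi_4, chi_4> = (1/20)[1*(2)*conj(1) + 1*(2)*conj(-1) + 2*(-sqrt(5)/2 - 1/2)*conj(-1) + 2*(-1/2 + sqrt(5)/2)*conj(1) + 2*(-1/2 + sqrt(5)/2)*conj(-1) + 2*(-sqrt(5)/2 - 1/2)*conj(1) + 5*(0)*conj(-1) + 5*(0)*conj(1)]
      = (1/20)[(2) + (-2) + (1 + sqrt(5)) + (-1 + sqrt(5)) + (1 - sqrt(5)) + (-sqrt(5) - 1) + (0) + (0)] = 0/20 = 0
  <chi_5*chi_4, chi_5> = (1/20)[1*(2)*conj(2) + 1*(2)*conj(-2) + 2*(-sqrt(5)/2 - 1/2)*conj(1/2 + sqrt(5)/2) + 2*(-1/2 + sqrt(5)/2)*conj(-1/2 + sqrt(5)/2) + 2*(-1/2 + sqrt(5)/2)*conj(1/2 - sqrt(5)/2) + 2*(-sqrt(5)/2 - 1/2)*conj(-sqrt(5)/2 - 1/2) + 5*(0)*conj(0) + 5*(0)*conj(0)]
      = (1/20)[(4) + (-4) + (-3 - sqrt(5)) + (3 - sqrt(5)) + (-3 + sqrt(5)) + (sqrt(5) + 3) + (0) + (0)] = 0/20 = 0
  <chi_5*chi_4, chi_6> = (1/20)[1*(2)*conj(2) + 1*(2)*conj(2) + 2*(-sqrt(5)/2 - 1/2)*conj(-1/2 + sqrt(5)/2) + 2*(-1/2 + sqrt(5)/2)*conj(-sqrt(5)/2 - 1/2) + 2*(-1/2 + sqrt(5)/2)*conj(-sqrt(5)/2 - 1/2) + 2*(-sqrt(5)/2 - 1/2)*conj(-1/2 + sqrt(5)/2) + 5*(0)*conj(0) + 5*(0)*conj(0)]
      = (1/20)[(4) + (4) + (-2) + (-2) + (-2) + (-2) + (0) + (0)] = 0/20 = 0
  <chi_5*chi_4, chi_7> = (1/20)[1*(2)*conj(2) + 1*(2)*conj(-2) + 2*(-sqrt(5)/2 - 1/2)*conj(1/2 - sqrt(5)/2) + 2*(-1/2 + sqrt(5)/2)*conj(-sqrt(5)/2 - 1/2) + 2*(-1/2 + sqrt(5)/2)*conj(1/2 + sqrt(5)/2) + 2*(-sqrt(5)/2 - 1/2)*conj(-1/2 + sqrt(5)/2) + 5*(0)*conj(0) + 5*(0)*conj(0)]
      = (1/20)[(4) + (-4) + (2) + (-2) + (2) + (-2) + (0) + (0)] = 0/20 = 0
  <chi_5*chi_4, chi_8> = (1/20)[1*(2)*conj(2) + 1*(2)*conj(2) + 2*(-sqrt(5)/2 - 1/2)*conj(-sqrt(5)/2 - 1/2) + 2*(-1/2 + sqrt(5)/2)*conj(-1/2 + sqrt(5)/2) + 2*(-1/2 + sqrt(5)/2)*conj(-1/2 + sqrt(5)/2) + 2*(-sqrt(5)/2 - 1/2)*conj(-sqrt(5)/2 - 1/2) + 5*(0)*conj(0) + 5*(0)*conj(0)]
      = (1/20)[(4) + (4) + (sqrt(5) + 3) + (3 - sqrt(5)) + (3 - sqrt(5)) + (sqrt(5) + 3) + (0) + (0)] = 20/20 = 1
Hence the multiplicities are chi_8: 1. Dimension check: dim(chi_5)*dim(chi_4) = 2*1 = 2 and sum (mult * dim) = 1*2 = 2.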